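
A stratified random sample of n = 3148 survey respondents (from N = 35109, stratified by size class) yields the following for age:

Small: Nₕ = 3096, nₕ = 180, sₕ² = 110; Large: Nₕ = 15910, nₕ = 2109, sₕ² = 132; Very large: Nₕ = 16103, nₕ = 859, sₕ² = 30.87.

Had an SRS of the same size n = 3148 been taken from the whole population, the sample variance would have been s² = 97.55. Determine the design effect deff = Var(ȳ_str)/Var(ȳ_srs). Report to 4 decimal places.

0.8076

Var(ȳ_str) = Σ Wₕ²(1−fₕ)sₕ²/nₕ with Wₕ = Nₕ/35109:
  Small: (3096/35109)²·(1−180/3096)·110/180 = 0.0044758109
  Large: (15910/35109)²·(1−2109/15910)·132/2109 = 0.011149135
  Very large: (16103/35109)²·(1−859/16103)·30.87/859 = 0.0071566912
  → Var(ȳ_str) = 0.022781637.
Var(ȳ_srs) = (1 − 3148/35109)·97.55/3148 = 0.028209439.
deff = 0.022781637 / 0.028209439 = 0.8076.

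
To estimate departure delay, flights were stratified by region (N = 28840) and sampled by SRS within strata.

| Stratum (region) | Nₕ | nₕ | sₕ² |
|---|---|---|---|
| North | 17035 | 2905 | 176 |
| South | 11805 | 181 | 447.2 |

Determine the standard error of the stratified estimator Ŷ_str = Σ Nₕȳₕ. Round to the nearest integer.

Var(Ŷ_str) = Σₕ Nₕ²(1 − fₕ)sₕ²/nₕ.
North: 17035²·(1 − 2905/17035)·176/2905 = 1.4583133 × 10^7.
South: 11805²·(1 − 181/11805)·447.2/181 = 3.3903522 × 10^8.
Sum = 3.5361835 × 10^8.
SE = √(3.5361835 × 10^8) = 18805.

18805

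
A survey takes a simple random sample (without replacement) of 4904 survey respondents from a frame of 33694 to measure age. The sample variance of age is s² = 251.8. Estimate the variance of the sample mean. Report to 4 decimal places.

Under SRS without replacement, Var(ȳ) = (1 − f)·s²/n with f = n/N = 4904/33694 = 0.14554520.
Var(ȳ) = (1 − 0.14554520)·251.8/4904 = 0.85445480·0.05134584 = 0.0438727.

0.0439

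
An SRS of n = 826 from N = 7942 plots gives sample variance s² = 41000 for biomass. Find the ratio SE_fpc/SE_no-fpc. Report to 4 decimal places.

f = n/N = 826/7942 = 0.10400403.
SE_no-fpc = √(s²/n) = 7.0453392; SE_fpc = √((1−f)s²/n) = 6.6689112.
Ratio = √(1−f) = 0.94657064.

0.9466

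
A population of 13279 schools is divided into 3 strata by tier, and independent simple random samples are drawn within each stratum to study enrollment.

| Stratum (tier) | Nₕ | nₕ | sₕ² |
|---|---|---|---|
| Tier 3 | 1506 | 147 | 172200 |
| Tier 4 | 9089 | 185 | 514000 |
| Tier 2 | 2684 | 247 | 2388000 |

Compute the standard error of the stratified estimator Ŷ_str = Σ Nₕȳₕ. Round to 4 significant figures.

539000

Var(Ŷ_str) = Σₕ Nₕ²(1 − fₕ)sₕ²/nₕ.
Tier 3: 1506²·(1 − 147/1506)·172200/147 = 2.397509 × 10^9.
Tier 4: 9089²·(1 − 185/9089)·514000/185 = 2.2484987 × 10^11.
Tier 2: 2684²·(1 − 247/2684)·2388000/247 = 6.3237604 × 10^10.
Sum = 2.9048498 × 10^11.
SE = √(2.9048498 × 10^11) = 539000.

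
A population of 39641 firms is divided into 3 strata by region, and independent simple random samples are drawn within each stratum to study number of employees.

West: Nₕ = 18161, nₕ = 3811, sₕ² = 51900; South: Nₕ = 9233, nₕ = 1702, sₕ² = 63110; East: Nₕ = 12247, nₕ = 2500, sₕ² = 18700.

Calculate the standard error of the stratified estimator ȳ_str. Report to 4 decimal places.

Var(ȳ_str) = Σₕ Wₕ²(1 − fₕ)sₕ²/nₕ with Wₕ = Nₕ/N, N = 39641.
West: Wₕ = 0.45813678; term = 0.45813678²·(1 − 0.20984527)·51900/3811 = 2.258556.
South: Wₕ = 0.23291542; term = 0.23291542²·(1 − 0.18433878)·63110/1702 = 1.6407594.
East: Wₕ = 0.30894781; term = 0.30894781²·(1 − 0.20413162)·18700/2500 = 0.5682155.
Sum = 4.4675309.
SE = √(4.4675309) = 2.1137.

2.1137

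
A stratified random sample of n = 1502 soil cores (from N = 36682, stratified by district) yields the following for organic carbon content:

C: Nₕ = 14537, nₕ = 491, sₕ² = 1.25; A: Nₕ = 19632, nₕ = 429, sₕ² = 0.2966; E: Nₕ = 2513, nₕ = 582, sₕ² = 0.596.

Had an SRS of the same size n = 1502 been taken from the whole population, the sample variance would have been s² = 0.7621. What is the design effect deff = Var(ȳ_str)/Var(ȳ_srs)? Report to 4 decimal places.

Var(ȳ_str) = Σ Wₕ²(1−fₕ)sₕ²/nₕ with Wₕ = Nₕ/36682:
  C: (14537/36682)²·(1−491/14537)·1.25/491 = 3.8632246 × 10^-4
  A: (19632/36682)²·(1−429/19632)·0.2966/429 = 1.9370528 × 10^-4
  E: (2513/36682)²·(1−582/2513)·0.596/582 = 3.6931081 × 10^-6
  → Var(ȳ_str) = 5.8372085 × 10^-4.
Var(ȳ_srs) = (1 − 1502/36682)·0.7621/1502 = 4.8661429 × 10^-4.
deff = (5.8372085 × 10^-4) / (4.8661429 × 10^-4) = 1.1996.

1.1996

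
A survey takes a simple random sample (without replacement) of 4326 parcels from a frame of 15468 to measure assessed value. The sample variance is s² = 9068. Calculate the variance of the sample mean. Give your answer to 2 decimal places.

Under SRS without replacement, Var(ȳ) = (1 − f)·s²/n with f = n/N = 4326/15468 = 0.27967417.
Var(ȳ) = (1 − 0.27967417)·9068/4326 = 0.72032583·2.0961627 = 1.5099202.

1.51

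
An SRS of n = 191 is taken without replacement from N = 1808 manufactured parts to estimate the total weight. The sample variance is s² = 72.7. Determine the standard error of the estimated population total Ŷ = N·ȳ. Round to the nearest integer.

1055

Var(Ŷ) = N²·Var(ȳ) = N²·(1 − n/N)·s²/n.
f = 191/1808 = 0.10564159; Var(ȳ) = 0.89435841·72.7/191 = 0.3404181.
Var(Ŷ) = 1808² · 0.3404181 = 1.1127805 × 10^6.
SE(Ŷ) = √(1.1127805 × 10^6) = 1055.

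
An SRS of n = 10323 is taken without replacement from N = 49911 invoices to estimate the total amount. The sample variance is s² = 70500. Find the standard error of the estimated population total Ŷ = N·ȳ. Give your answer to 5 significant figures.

Var(Ŷ) = N²·Var(ȳ) = N²·(1 − n/N)·s²/n.
f = 10323/49911 = 0.20682815; Var(ȳ) = 0.79317185·70500/10323 = 5.4168958.
Var(Ŷ) = 49911² · 5.4168958 = 1.3494072 × 10^10.
SE(Ŷ) = √(1.3494072 × 10^10) = 116160.

116160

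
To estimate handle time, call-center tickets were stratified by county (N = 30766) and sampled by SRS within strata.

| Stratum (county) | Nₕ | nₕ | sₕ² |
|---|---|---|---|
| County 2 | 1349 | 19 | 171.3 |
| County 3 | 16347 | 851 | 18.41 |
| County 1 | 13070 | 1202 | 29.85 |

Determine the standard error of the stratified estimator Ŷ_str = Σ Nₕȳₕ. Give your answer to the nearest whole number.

Var(Ŷ_str) = Σₕ Nₕ²(1 − fₕ)sₕ²/nₕ.
County 2: 1349²·(1 − 19/1349)·171.3/19 = 1.6175859 × 10^7.
County 3: 16347²·(1 − 851/16347)·18.41/851 = 5.4800169 × 10^6.
County 1: 13070²·(1 − 1202/13070)·29.85/1202 = 3.8520596 × 10^6.
Sum = 2.5507936 × 10^7.
SE = √(2.5507936 × 10^7) = 5051.

5051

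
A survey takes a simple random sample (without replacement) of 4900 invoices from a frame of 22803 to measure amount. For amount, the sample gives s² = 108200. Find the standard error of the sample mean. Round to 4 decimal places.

Under SRS without replacement, Var(ȳ) = (1 − f)·s²/n with f = n/N = 4900/22803 = 0.21488401.
Var(ȳ) = (1 − 0.21488401)·108200/4900 = 0.78511599·22.081633 = 17.336643.
SE(ȳ) = √(17.336643) = 4.1637.

4.1637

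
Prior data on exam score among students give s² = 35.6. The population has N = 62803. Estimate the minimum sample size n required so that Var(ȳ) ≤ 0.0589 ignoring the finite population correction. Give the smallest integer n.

Without fpc, n₀ = s²/D = 35.6/0.0589 = 604.4143.
Rounding up, n = 605.

605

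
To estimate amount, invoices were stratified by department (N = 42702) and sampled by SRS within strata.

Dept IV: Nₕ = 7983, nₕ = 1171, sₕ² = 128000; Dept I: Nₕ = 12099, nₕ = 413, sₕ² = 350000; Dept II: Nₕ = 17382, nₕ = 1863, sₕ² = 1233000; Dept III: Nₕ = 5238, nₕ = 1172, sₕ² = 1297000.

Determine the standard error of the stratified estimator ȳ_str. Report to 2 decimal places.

Var(ȳ_str) = Σₕ Wₕ²(1 − fₕ)sₕ²/nₕ with Wₕ = Nₕ/N, N = 42702.
Dept IV: Wₕ = 0.18694675; term = 0.18694675²·(1 − 0.14668671)·128000/1171 = 3.2598485.
Dept I: Wₕ = 0.28333568; term = 0.28333568²·(1 − 0.03413505)·350000/413 = 65.710825.
Dept II: Wₕ = 0.40705353; term = 0.40705353²·(1 − 0.10717984)·1233000/1863 = 97.907795.
Dept III: Wₕ = 0.12266404; term = 0.12266404²·(1 − 0.22374952)·1297000/1172 = 12.925543.
Sum = 179.80401.
SE = √(179.80401) = 13.41.

13.41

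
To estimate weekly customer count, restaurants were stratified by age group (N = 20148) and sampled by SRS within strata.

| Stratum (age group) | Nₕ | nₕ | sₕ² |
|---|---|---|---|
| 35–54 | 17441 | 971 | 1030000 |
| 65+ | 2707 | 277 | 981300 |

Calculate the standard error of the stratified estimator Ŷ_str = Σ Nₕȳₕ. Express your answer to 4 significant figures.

572700

Var(Ŷ_str) = Σₕ Nₕ²(1 − fₕ)sₕ²/nₕ.
35–54: 17441²·(1 − 971/17441)·1030000/971 = 3.0470738 × 10^11.
65+: 2707²·(1 − 277/2707)·981300/277 = 2.3303253 × 10^10.
Sum = 3.2801063 × 10^11.
SE = √(3.2801063 × 10^11) = 572700.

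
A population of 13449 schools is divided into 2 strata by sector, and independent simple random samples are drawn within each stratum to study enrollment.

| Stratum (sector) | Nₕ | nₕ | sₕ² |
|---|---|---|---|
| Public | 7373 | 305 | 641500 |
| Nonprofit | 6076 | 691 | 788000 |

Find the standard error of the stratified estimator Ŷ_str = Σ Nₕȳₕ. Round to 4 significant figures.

383300

Var(Ŷ_str) = Σₕ Nₕ²(1 − fₕ)sₕ²/nₕ.
Public: 7373²·(1 − 305/7373)·641500/305 = 1.0960682 × 10^11.
Nonprofit: 6076²·(1 − 691/6076)·788000/691 = 3.7312268 × 10^10.
Sum = 1.4691909 × 10^11.
SE = √(1.4691909 × 10^11) = 383300.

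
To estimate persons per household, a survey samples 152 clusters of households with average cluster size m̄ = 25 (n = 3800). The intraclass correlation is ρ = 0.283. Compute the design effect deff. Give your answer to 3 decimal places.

7.792

deff = 1 + (25 − 1)·0.283 = 1 + 6.792 = 7.792.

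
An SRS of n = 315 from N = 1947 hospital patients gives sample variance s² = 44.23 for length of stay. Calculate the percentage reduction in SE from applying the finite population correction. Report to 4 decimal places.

8.4460

f = n/N = 315/1947 = 0.16178737.
SE_no-fpc = √(s²/n) = 0.37471682; SE_fpc = √((1−f)s²/n) = 0.34306807.
Ratio = √(1−f) = 0.91553953. Reduction = 100·(1 − 0.91553953) = 8.4460%.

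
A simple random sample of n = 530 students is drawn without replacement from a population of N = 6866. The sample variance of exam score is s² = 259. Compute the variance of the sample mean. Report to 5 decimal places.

Under SRS without replacement, Var(ȳ) = (1 − f)·s²/n with f = n/N = 530/6866 = 0.07719196.
Var(ȳ) = (1 − 0.07719196)·259/530 = 0.92280804·0.48867925 = 0.45095714.

0.45096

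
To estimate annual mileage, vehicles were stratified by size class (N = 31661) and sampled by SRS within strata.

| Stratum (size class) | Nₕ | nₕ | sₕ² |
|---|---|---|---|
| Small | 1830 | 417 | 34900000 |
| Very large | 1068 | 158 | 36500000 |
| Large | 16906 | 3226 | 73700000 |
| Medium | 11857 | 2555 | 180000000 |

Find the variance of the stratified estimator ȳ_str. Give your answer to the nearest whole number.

Var(ȳ_str) = Σₕ Wₕ²(1 − fₕ)sₕ²/nₕ with Wₕ = Nₕ/N, N = 31661.
Small: Wₕ = 0.05779982; term = 0.05779982²·(1 − 0.22786885)·34900000/417 = 215.89042.
Very large: Wₕ = 0.03373235; term = 0.03373235²·(1 − 0.14794007)·36500000/158 = 223.9748.
Large: Wₕ = 0.53396924; term = 0.53396924²·(1 − 0.19081983)·73700000/3226 = 5270.8521.
Medium: Wₕ = 0.37449859; term = 0.37449859²·(1 − 0.21548452)·180000000/2555 = 7751.4598.
Sum = 13462.177.

13462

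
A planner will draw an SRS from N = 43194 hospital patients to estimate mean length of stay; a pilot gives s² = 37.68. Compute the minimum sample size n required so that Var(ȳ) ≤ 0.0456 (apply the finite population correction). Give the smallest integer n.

811

Without fpc, n₀ = s²/D = 37.68/0.0456 = 826.3158.
With fpc, (1 − n/N)·s²/n ≤ D requires n ≥ n₀/(1 + n₀/N) = 826.3158/(1 + 826.3158/43194) = 810.8048.
Rounding up, n = 811.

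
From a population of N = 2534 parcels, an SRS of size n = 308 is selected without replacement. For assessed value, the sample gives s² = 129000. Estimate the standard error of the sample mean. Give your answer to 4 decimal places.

Under SRS without replacement, Var(ȳ) = (1 − f)·s²/n with f = n/N = 308/2534 = 0.12154696.
Var(ȳ) = (1 − 0.12154696)·129000/308 = 0.87845304·418.83117 = 367.92351.
SE(ȳ) = √(367.92351) = 19.1813.

19.1813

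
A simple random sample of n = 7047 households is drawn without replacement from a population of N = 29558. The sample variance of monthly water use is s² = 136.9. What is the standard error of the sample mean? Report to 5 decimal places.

0.12164

Under SRS without replacement, Var(ȳ) = (1 − f)·s²/n with f = n/N = 7047/29558 = 0.23841261.
Var(ȳ) = (1 − 0.23841261)·136.9/7047 = 0.76158739·0.019426706 = 0.014795135.
SE(ȳ) = √(0.014795135) = 0.12164.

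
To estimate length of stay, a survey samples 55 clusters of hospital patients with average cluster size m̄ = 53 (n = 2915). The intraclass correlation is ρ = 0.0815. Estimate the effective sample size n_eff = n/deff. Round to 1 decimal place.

deff = 1 + (53 − 1)·0.0815 = 1 + 4.238 = 5.238.
n_eff = 2915 / 5.238 = 556.5.

556.5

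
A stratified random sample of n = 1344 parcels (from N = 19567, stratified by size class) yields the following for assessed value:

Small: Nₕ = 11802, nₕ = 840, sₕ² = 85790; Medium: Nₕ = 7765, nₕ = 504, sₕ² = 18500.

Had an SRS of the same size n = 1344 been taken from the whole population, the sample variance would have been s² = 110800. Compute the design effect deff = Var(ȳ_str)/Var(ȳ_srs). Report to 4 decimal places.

0.5199

Var(ȳ_str) = Σ Wₕ²(1−fₕ)sₕ²/nₕ with Wₕ = Nₕ/19567:
  Small: (11802/19567)²·(1−840/11802)·85790/840 = 34.510742
  Medium: (7765/19567)²·(1−504/7765)·18500/504 = 5.4054344
  → Var(ȳ_str) = 39.916176.
Var(ȳ_srs) = (1 − 1344/19567)·110800/1344 = 76.777881.
deff = 39.916176 / 76.777881 = 0.5199.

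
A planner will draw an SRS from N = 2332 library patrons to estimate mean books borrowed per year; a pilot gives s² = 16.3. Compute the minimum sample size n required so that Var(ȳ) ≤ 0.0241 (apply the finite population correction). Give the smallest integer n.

525

Without fpc, n₀ = s²/D = 16.3/0.0241 = 676.3485.
With fpc, (1 − n/N)·s²/n ≤ D requires n ≥ n₀/(1 + n₀/N) = 676.3485/(1 + 676.3485/2332) = 524.2892.
Rounding up, n = 525.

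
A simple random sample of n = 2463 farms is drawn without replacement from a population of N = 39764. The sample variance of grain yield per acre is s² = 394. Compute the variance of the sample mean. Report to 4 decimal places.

Under SRS without replacement, Var(ȳ) = (1 − f)·s²/n with f = n/N = 2463/39764 = 0.06194045.
Var(ȳ) = (1 − 0.06194045)·394/2463 = 0.93805955·0.15996752 = 0.15005906.

0.1501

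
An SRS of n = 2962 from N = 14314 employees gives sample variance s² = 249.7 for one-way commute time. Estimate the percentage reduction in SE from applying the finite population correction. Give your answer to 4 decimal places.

10.9455

f = n/N = 2962/14314 = 0.20693028.
SE_no-fpc = √(s²/n) = 0.2903466; SE_fpc = √((1−f)s²/n) = 0.2585666.
Ratio = √(1−f) = 0.89054462. Reduction = 100·(1 − 0.89054462) = 10.9455%.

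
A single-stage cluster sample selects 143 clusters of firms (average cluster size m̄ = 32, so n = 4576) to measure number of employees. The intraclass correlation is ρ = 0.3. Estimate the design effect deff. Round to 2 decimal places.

10.30

deff = 1 + (32 − 1)·0.3 = 1 + 9.3 = 10.3.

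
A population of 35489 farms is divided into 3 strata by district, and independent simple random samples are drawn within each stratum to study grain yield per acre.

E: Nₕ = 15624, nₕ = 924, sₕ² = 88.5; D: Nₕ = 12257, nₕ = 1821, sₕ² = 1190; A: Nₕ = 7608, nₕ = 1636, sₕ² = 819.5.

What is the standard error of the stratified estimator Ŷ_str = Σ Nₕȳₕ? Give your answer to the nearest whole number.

Var(Ŷ_str) = Σₕ Nₕ²(1 − fₕ)sₕ²/nₕ.
E: 15624²·(1 − 924/15624)·88.5/924 = 2.1997882 × 10^7.
D: 12257²·(1 − 1821/12257)·1190/1821 = 8.3590182 × 10^7.
A: 7608²·(1 − 1636/7608)·819.5/1636 = 2.2759146 × 10^7.
Sum = 1.2834721 × 10^8.
SE = √(1.2834721 × 10^8) = 11329.

11329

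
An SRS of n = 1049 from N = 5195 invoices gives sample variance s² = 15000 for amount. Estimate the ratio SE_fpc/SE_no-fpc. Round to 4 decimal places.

f = n/N = 1049/5195 = 0.20192493.
SE_no-fpc = √(s²/n) = 3.7814458; SE_fpc = √((1−f)s²/n) = 3.3781564.
Ratio = √(1−f) = 0.89335048.

0.8934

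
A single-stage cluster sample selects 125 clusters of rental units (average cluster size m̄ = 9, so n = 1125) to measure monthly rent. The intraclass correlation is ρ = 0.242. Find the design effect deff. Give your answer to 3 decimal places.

deff = 1 + (9 − 1)·0.242 = 1 + 1.936 = 2.936.

2.936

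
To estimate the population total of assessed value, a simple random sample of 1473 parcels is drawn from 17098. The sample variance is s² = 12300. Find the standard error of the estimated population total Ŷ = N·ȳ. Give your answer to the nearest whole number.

47232

Var(Ŷ) = N²·Var(ȳ) = N²·(1 − n/N)·s²/n.
f = 1473/17098 = 0.08615043; Var(ȳ) = 0.91384957·12300/1473 = 7.6309231.
Var(Ŷ) = 17098² · 7.6309231 = 2.2308363 × 10^9.
SE(Ŷ) = √(2.2308363 × 10^9) = 47232.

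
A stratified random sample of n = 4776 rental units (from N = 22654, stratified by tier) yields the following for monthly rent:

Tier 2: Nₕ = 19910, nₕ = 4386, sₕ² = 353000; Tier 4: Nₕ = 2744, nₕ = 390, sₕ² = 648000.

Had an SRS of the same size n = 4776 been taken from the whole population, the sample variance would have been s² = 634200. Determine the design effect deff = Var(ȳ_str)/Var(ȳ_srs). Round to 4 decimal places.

0.6621

Var(ȳ_str) = Σ Wₕ²(1−fₕ)sₕ²/nₕ with Wₕ = Nₕ/22654:
  Tier 2: (19910/22654)²·(1−4386/19910)·353000/4386 = 48.472027
  Tier 4: (2744/22654)²·(1−390/2744)·648000/390 = 20.912751
  → Var(ȳ_str) = 69.384778.
Var(ȳ_srs) = (1 − 4776/22654)·634200/4776 = 104.79389.
deff = 69.384778 / 104.79389 = 0.6621.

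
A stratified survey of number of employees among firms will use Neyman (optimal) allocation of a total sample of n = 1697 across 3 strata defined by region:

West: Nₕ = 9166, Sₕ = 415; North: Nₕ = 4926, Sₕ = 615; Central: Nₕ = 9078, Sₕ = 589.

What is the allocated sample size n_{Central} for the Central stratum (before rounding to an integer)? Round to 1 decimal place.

Neyman allocation: nₕ = n·NₕSₕ / Σⱼ NⱼSⱼ.
Σ NⱼSⱼ = 9166·415 + 4926·615 + 9078·589 = 1.2180322 × 10^7.
n_{Central} = 1697·9078·589 / (1.2180322 × 10^7) = 745.0.

745.0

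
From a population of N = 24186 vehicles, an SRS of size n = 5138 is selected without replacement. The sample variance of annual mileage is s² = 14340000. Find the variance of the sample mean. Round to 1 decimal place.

2198.1

Under SRS without replacement, Var(ȳ) = (1 − f)·s²/n with f = n/N = 5138/24186 = 0.21243695.
Var(ȳ) = (1 − 0.21243695)·14340000/5138 = 0.78756305·2790.9692 = 2198.0643.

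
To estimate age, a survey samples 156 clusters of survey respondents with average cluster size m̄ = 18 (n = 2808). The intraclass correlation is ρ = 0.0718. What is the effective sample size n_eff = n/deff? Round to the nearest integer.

1265

deff = 1 + (18 − 1)·0.0718 = 1 + 1.2206 = 2.2206.
n_eff = 2808 / 2.2206 = 1265.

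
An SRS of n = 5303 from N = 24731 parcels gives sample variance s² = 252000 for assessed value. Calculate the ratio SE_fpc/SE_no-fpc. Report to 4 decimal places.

0.8863

f = n/N = 5303/24731 = 0.21442724.
SE_no-fpc = √(s²/n) = 6.8934949; SE_fpc = √((1−f)s²/n) = 6.1098798.
Ratio = √(1−f) = 0.88632543.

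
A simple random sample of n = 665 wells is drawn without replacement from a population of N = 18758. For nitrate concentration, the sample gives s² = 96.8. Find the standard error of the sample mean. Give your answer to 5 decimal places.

0.37470

Under SRS without replacement, Var(ȳ) = (1 − f)·s²/n with f = n/N = 665/18758 = 0.03545154.
Var(ȳ) = (1 − 0.03545154)·96.8/665 = 0.96454846·0.14556391 = 0.14040344.
SE(ȳ) = √(0.14040344) = 0.37470.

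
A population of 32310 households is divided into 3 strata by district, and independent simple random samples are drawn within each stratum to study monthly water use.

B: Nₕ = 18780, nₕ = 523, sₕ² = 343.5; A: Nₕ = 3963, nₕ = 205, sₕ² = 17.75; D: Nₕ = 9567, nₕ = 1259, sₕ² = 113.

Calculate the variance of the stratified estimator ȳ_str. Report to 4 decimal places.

Var(ȳ_str) = Σₕ Wₕ²(1 − fₕ)sₕ²/nₕ with Wₕ = Nₕ/N, N = 32310.
B: Wₕ = 0.58124420; term = 0.58124420²·(1 − 0.02784878)·343.5/523 = 0.21571291.
A: Wₕ = 0.12265552; term = 0.12265552²·(1 − 0.05172849)·17.75/205 = 0.0012352402.
D: Wₕ = 0.29610028; term = 0.29610028²·(1 − 0.13159820)·113/1259 = 0.0068336237.
Sum = 0.22378177.

0.2238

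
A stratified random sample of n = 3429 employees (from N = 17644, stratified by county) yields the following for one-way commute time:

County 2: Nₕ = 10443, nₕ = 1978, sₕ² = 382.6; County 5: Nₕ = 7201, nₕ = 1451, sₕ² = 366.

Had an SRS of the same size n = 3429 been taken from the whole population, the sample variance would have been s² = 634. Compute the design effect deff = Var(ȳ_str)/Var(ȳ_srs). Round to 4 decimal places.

Var(ȳ_str) = Σ Wₕ²(1−fₕ)sₕ²/nₕ with Wₕ = Nₕ/17644:
  County 2: (10443/17644)²·(1−1978/10443)·382.6/1978 = 0.054925854
  County 5: (7201/17644)²·(1−1451/7201)·366/1451 = 0.03354905
  → Var(ȳ_str) = 0.088474904.
Var(ȳ_srs) = (1 − 3429/17644)·634/3429 = 0.14896066.
deff = 0.088474904 / 0.14896066 = 0.5939.

0.5939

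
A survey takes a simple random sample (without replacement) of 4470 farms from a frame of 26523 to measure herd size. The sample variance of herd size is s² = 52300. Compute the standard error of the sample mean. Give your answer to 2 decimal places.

3.12

Under SRS without replacement, Var(ȳ) = (1 − f)·s²/n with f = n/N = 4470/26523 = 0.16853297.
Var(ȳ) = (1 − 0.16853297)·52300/4470 = 0.83146703·11.700224 = 9.7283502.
SE(ȳ) = √(9.7283502) = 3.12.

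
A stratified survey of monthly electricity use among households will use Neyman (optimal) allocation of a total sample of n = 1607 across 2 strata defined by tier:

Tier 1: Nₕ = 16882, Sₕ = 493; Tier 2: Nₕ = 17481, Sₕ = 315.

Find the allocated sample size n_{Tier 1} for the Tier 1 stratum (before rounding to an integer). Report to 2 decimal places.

967.13

Neyman allocation: nₕ = n·NₕSₕ / Σⱼ NⱼSⱼ.
Σ NⱼSⱼ = 16882·493 + 17481·315 = 1.3829341 × 10^7.
n_{Tier 1} = 1607·16882·493 / (1.3829341 × 10^7) = 967.13.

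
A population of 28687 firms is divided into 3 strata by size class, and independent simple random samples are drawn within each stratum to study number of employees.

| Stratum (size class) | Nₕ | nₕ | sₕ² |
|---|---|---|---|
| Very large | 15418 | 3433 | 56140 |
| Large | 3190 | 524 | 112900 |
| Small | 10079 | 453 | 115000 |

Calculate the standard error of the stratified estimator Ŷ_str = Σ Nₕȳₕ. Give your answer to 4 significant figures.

171700

Var(Ŷ_str) = Σₕ Nₕ²(1 − fₕ)sₕ²/nₕ.
Very large: 15418²·(1 − 3433/15418)·56140/3433 = 3.0217928 × 10^9.
Large: 3190²·(1 − 524/3190)·112900/524 = 1.8323713 × 10^9.
Small: 10079²·(1 − 453/10079)·115000/453 = 2.4629917 × 10^10.
Sum = 2.9484081 × 10^10.
SE = √(2.9484081 × 10^10) = 171700.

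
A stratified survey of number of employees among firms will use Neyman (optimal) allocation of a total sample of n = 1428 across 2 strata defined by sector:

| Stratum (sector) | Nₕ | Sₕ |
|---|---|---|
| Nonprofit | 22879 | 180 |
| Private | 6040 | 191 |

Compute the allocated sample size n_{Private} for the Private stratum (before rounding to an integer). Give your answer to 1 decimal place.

Neyman allocation: nₕ = n·NₕSₕ / Σⱼ NⱼSⱼ.
Σ NⱼSⱼ = 22879·180 + 6040·191 = 5.27186 × 10^6.
n_{Private} = 1428·6040·191 / (5.27186 × 10^6) = 312.5.

312.5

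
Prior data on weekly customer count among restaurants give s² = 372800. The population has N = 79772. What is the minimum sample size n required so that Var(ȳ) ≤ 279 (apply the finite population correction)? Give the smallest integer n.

Without fpc, n₀ = s²/D = 372800/279 = 1336.2007.
With fpc, (1 − n/N)·s²/n ≤ D requires n ≥ n₀/(1 + n₀/N) = 1336.2007/(1 + 1336.2007/79772) = 1314.1877.
Rounding up, n = 1315.

1315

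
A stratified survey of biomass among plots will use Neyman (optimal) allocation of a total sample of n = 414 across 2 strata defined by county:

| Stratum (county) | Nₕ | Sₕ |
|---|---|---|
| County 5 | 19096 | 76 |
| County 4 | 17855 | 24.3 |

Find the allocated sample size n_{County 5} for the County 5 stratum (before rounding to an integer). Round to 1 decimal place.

Neyman allocation: nₕ = n·NₕSₕ / Σⱼ NⱼSⱼ.
Σ NⱼSⱼ = 19096·76 + 17855·24.3 = 1.8851725 × 10^6.
n_{County 5} = 414·19096·76 / (1.8851725 × 10^6) = 318.7.

318.7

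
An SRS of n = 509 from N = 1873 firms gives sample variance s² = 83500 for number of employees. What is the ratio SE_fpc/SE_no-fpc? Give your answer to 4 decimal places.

0.8534

f = n/N = 509/1873 = 0.27175654.
SE_no-fpc = √(s²/n) = 12.808089; SE_fpc = √((1−f)s²/n) = 10.930062.
Ratio = √(1−f) = 0.85337182.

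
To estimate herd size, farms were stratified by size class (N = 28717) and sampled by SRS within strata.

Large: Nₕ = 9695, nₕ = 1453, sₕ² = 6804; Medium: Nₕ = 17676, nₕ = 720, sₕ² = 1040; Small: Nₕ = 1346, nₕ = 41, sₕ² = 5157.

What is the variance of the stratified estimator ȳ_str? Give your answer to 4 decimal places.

1.2466

Var(ȳ_str) = Σₕ Wₕ²(1 − fₕ)sₕ²/nₕ with Wₕ = Nₕ/N, N = 28717.
Large: Wₕ = 0.33760490; term = 0.33760490²·(1 − 0.14987107)·6804/1453 = 0.45373364.
Medium: Wₕ = 0.61552391; term = 0.61552391²·(1 − 0.04073320)·1040/720 = 0.52496471.
Small: Wₕ = 0.04687119; term = 0.04687119²·(1 − 0.03046062)·5157/41 = 0.2679111.
Sum = 1.2466095.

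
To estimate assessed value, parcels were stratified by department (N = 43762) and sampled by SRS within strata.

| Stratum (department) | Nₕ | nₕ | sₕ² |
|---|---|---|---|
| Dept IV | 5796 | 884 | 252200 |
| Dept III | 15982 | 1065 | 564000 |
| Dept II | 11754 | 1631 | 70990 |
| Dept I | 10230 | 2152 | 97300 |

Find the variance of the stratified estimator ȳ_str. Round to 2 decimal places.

Var(ȳ_str) = Σₕ Wₕ²(1 − fₕ)sₕ²/nₕ with Wₕ = Nₕ/N, N = 43762.
Dept IV: Wₕ = 0.13244367; term = 0.13244367²·(1 − 0.15251898)·252200/884 = 4.2411656.
Dept III: Wₕ = 0.36520269; term = 0.36520269²·(1 − 0.06663747)·564000/1065 = 65.924643.
Dept II: Wₕ = 0.26858919; term = 0.26858919²·(1 − 0.13876127)·70990/1631 = 2.7042312.
Dept I: Wₕ = 0.23376445; term = 0.23376445²·(1 − 0.21036168)·97300/2152 = 1.9509931.
Sum = 74.821033.

74.82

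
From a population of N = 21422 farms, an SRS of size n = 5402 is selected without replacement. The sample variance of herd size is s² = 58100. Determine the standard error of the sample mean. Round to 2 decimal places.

Under SRS without replacement, Var(ȳ) = (1 − f)·s²/n with f = n/N = 5402/21422 = 0.25217067.
Var(ȳ) = (1 − 0.25217067)·58100/5402 = 0.74782933·10.755276 = 8.0431108.
SE(ȳ) = √(8.0431108) = 2.84.

2.84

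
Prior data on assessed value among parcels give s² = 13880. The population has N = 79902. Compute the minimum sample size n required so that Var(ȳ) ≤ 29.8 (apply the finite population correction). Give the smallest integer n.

464

Without fpc, n₀ = s²/D = 13880/29.8 = 465.7718.
With fpc, (1 − n/N)·s²/n ≤ D requires n ≥ n₀/(1 + n₀/N) = 465.7718/(1 + 465.7718/79902) = 463.0724.
Rounding up, n = 464.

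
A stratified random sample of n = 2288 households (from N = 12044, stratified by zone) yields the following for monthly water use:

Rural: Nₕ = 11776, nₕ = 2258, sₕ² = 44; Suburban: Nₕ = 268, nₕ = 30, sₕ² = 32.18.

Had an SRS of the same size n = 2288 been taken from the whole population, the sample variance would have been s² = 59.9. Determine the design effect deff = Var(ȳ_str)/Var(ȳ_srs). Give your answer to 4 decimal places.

0.7322

Var(ȳ_str) = Σ Wₕ²(1−fₕ)sₕ²/nₕ with Wₕ = Nₕ/12044:
  Rural: (11776/12044)²·(1−2258/11776)·44/2258 = 0.015056733
  Suburban: (268/12044)²·(1−30/268)·32.18/30 = 4.7166651 × 10^-4
  → Var(ȳ_str) = 0.0155284.
Var(ȳ_srs) = (1 − 2288/12044)·59.9/2288 = 0.021206639.
deff = 0.0155284 / 0.021206639 = 0.7322.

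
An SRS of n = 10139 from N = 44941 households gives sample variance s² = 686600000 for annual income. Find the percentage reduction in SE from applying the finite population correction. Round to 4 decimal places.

12.0004

f = n/N = 10139/44941 = 0.22560691.
SE_no-fpc = √(s²/n) = 260.22819; SE_fpc = √((1−f)s²/n) = 228.99978.
Ratio = √(1−f) = 0.87999608. Reduction = 100·(1 − 0.87999608) = 12.0004%.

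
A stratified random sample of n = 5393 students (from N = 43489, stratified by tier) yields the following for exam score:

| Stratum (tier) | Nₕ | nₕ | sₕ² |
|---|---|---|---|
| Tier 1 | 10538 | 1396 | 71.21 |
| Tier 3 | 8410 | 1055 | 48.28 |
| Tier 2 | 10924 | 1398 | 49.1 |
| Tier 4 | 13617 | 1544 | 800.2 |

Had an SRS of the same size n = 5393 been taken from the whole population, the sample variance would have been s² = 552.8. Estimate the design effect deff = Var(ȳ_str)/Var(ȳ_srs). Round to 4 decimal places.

0.5688

Var(ȳ_str) = Σ Wₕ²(1−fₕ)sₕ²/nₕ with Wₕ = Nₕ/43489:
  Tier 1: (10538/43489)²·(1−1396/10538)·71.21/1396 = 0.0025983409
  Tier 3: (8410/43489)²·(1−1055/8410)·48.28/1055 = 0.0014966996
  Tier 2: (10924/43489)²·(1−1398/10924)·49.1/1398 = 0.0019324477
  Tier 4: (13617/43489)²·(1−1544/13617)·800.2/1544 = 0.045049404
  → Var(ȳ_str) = 0.051076892.
Var(ȳ_srs) = (1 − 5393/43489)·552.8/5393 = 0.089791985.
deff = 0.051076892 / 0.089791985 = 0.5688.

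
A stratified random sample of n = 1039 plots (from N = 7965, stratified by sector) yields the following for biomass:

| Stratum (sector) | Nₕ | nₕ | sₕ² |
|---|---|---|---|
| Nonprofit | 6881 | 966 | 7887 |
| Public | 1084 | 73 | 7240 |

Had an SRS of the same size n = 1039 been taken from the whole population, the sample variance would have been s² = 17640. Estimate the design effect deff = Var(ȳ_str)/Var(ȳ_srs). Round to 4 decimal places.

0.4709

Var(ȳ_str) = Σ Wₕ²(1−fₕ)sₕ²/nₕ with Wₕ = Nₕ/7965:
  Nonprofit: (6881/7965)²·(1−966/6881)·7887/966 = 5.2380478
  Public: (1084/7965)²·(1−73/1084)·7240/73 = 1.7132652
  → Var(ȳ_str) = 6.951313.
Var(ȳ_srs) = (1 − 1039/7965)·17640/1039 = 14.763174.
deff = 6.951313 / 14.763174 = 0.4709.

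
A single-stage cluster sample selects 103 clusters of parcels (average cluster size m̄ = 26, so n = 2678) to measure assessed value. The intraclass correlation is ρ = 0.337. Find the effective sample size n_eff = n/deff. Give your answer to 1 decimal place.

284.1

deff = 1 + (26 − 1)·0.337 = 1 + 8.425 = 9.425.
n_eff = 2678 / 9.425 = 284.1.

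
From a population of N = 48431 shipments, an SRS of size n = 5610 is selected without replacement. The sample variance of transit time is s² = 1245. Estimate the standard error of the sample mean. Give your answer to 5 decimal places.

Under SRS without replacement, Var(ȳ) = (1 − f)·s²/n with f = n/N = 5610/48431 = 0.11583490.
Var(ȳ) = (1 − 0.11583490)·1245/5610 = 0.88416510·0.22192513 = 0.19621846.
SE(ȳ) = √(0.19621846) = 0.44297.

0.44297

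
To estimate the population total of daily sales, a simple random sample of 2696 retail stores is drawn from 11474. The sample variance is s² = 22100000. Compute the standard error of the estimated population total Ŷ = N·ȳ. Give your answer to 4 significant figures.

Var(Ŷ) = N²·Var(ȳ) = N²·(1 − n/N)·s²/n.
f = 2696/11474 = 0.23496601; Var(ȳ) = 0.76503399·22100000/2696 = 6271.2356.
Var(Ŷ) = 11474² · 6271.2356 = 8.2562495 × 10^11.
SE(Ŷ) = √(8.2562495 × 10^11) = 908600.

908600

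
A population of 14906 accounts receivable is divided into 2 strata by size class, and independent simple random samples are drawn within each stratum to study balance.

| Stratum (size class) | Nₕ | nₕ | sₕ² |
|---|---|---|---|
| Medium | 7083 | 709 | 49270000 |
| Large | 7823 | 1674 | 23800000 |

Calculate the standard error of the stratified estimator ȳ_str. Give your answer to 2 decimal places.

Var(ȳ_str) = Σₕ Wₕ²(1 − fₕ)sₕ²/nₕ with Wₕ = Nₕ/N, N = 14906.
Medium: Wₕ = 0.47517778; term = 0.47517778²·(1 − 0.10009883)·49270000/709 = 14120.283.
Large: Wₕ = 0.52482222; term = 0.52482222²·(1 − 0.21398440)·23800000/1674 = 3078.0601.
Sum = 17198.343.
SE = √(17198.343) = 131.14.

131.14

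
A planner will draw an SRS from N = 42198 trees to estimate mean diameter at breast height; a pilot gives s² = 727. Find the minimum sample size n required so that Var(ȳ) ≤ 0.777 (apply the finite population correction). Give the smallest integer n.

Without fpc, n₀ = s²/D = 727/0.777 = 935.6499.
With fpc, (1 − n/N)·s²/n ≤ D requires n ≥ n₀/(1 + n₀/N) = 935.6499/(1 + 935.6499/42198) = 915.3539.
Rounding up, n = 916.

916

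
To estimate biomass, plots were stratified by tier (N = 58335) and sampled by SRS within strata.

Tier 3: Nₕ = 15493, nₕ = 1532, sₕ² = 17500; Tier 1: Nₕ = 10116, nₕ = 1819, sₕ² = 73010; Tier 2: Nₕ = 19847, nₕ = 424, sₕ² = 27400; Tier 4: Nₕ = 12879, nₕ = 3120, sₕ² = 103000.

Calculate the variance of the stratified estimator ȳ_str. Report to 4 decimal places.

10.2558

Var(ȳ_str) = Σₕ Wₕ²(1 − fₕ)sₕ²/nₕ with Wₕ = Nₕ/N, N = 58335.
Tier 3: Wₕ = 0.26558670; term = 0.26558670²·(1 − 0.09888337)·17500/1532 = 0.72606069.
Tier 1: Wₕ = 0.17341219; term = 0.17341219²·(1 − 0.17981416)·73010/1819 = 0.989968.
Tier 2: Wₕ = 0.34022457; term = 0.34022457²·(1 − 0.02136343)·27400/424 = 7.320445.
Tier 4: Wₕ = 0.22077655; term = 0.22077655²·(1 − 0.24225483)·103000/3120 = 1.2193031.
Sum = 10.255777.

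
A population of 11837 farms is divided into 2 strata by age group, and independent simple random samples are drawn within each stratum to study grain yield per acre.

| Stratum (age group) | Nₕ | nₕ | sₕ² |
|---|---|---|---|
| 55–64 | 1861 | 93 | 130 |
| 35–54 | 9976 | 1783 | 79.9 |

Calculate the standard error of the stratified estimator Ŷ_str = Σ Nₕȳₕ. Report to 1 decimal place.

Var(Ŷ_str) = Σₕ Nₕ²(1 − fₕ)sₕ²/nₕ.
55–64: 1861²·(1 − 93/1861)·130/93 = 4.5992714 × 10^6.
35–54: 9976²·(1 − 1783/9976)·79.9/1783 = 3.662645 × 10^6.
Sum = 8.2619164 × 10^6.
SE = √(8.2619164 × 10^6) = 2874.4.

2874.4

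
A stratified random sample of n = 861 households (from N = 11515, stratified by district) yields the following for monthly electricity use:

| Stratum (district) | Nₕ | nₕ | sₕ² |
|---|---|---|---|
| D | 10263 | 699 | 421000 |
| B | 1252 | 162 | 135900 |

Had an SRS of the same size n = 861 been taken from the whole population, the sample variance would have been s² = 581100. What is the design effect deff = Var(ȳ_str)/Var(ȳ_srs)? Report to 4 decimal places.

0.7278

Var(ȳ_str) = Σ Wₕ²(1−fₕ)sₕ²/nₕ with Wₕ = Nₕ/11515:
  D: (10263/11515)²·(1−699/10263)·421000/699 = 445.85222
  B: (1252/11515)²·(1−162/1252)·135900/162 = 8.6339074
  → Var(ȳ_str) = 454.48613.
Var(ȳ_srs) = (1 − 861/11515)·581100/861 = 624.44828.
deff = 454.48613 / 624.44828 = 0.7278.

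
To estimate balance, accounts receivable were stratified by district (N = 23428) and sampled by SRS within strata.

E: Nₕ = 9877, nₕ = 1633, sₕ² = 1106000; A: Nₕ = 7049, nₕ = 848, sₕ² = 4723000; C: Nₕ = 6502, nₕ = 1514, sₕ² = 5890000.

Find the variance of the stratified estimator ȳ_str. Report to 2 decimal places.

773.90

Var(ȳ_str) = Σₕ Wₕ²(1 − fₕ)sₕ²/nₕ with Wₕ = Nₕ/N, N = 23428.
E: Wₕ = 0.42158955; term = 0.42158955²·(1 − 0.16533360)·1106000/1633 = 100.47582.
A: Wₕ = 0.30087929; term = 0.30087929²·(1 − 0.12030075)·4723000/848 = 443.54829.
C: Wₕ = 0.27753116; term = 0.27753116²·(1 − 0.23285143)·5890000/1514 = 229.87535.
Sum = 773.89946.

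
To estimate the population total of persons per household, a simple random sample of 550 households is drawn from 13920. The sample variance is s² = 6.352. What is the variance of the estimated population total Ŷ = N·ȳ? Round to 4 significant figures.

Var(Ŷ) = N²·Var(ȳ) = N²·(1 − n/N)·s²/n.
f = 550/13920 = 0.03951149; Var(ȳ) = 0.96048851·6.352/550 = 0.011092769.
Var(Ŷ) = 13920² · 0.011092769 = 2.1494059 × 10^6.

2.149 × 10^6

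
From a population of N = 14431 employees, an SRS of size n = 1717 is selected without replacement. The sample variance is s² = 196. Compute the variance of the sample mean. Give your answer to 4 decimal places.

0.1006

Under SRS without replacement, Var(ȳ) = (1 − f)·s²/n with f = n/N = 1717/14431 = 0.11897997.
Var(ȳ) = (1 − 0.11897997)·196/1717 = 0.88102003·0.11415259 = 0.10057072.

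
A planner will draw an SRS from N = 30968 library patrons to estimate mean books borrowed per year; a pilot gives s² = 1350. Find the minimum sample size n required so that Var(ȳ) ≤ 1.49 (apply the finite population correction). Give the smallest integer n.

Without fpc, n₀ = s²/D = 1350/1.49 = 906.0403.
With fpc, (1 − n/N)·s²/n ≤ D requires n ≥ n₀/(1 + n₀/N) = 906.0403/(1 + 906.0403/30968) = 880.2855.
Rounding up, n = 881.

881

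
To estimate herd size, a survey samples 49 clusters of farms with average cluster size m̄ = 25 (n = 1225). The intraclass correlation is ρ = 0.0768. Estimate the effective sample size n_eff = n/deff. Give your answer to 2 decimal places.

deff = 1 + (25 − 1)·0.0768 = 1 + 1.8432 = 2.8432.
n_eff = 1225 / 2.8432 = 430.85.

430.85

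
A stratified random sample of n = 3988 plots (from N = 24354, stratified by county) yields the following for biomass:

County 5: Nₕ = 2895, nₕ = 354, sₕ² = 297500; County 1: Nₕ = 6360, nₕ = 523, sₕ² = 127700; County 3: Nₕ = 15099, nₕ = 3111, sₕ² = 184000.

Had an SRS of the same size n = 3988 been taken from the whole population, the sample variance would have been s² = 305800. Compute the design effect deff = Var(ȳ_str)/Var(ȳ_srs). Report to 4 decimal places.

Var(ȳ_str) = Σ Wₕ²(1−fₕ)sₕ²/nₕ with Wₕ = Nₕ/24354:
  County 5: (2895/24354)²·(1−354/2895)·297500/354 = 10.423086
  County 1: (6360/24354)²·(1−523/6360)·127700/523 = 15.282536
  County 3: (15099/24354)²·(1−3111/15099)·184000/3111 = 18.049789
  → Var(ȳ_str) = 43.755411.
Var(ȳ_srs) = (1 − 3988/24354)·305800/3988 = 64.123581.
deff = 43.755411 / 64.123581 = 0.6824.

0.6824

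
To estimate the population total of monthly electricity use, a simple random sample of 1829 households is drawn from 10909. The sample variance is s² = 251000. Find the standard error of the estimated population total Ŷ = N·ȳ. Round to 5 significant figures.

Var(Ŷ) = N²·Var(ȳ) = N²·(1 − n/N)·s²/n.
f = 1829/10909 = 0.16765973; Var(ȳ) = 0.83234027·251000/1829 = 114.22494.
Var(Ŷ) = 10909² · 114.22494 = 1.3593485 × 10^10.
SE(Ŷ) = √(1.3593485 × 10^10) = 116590.

116590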